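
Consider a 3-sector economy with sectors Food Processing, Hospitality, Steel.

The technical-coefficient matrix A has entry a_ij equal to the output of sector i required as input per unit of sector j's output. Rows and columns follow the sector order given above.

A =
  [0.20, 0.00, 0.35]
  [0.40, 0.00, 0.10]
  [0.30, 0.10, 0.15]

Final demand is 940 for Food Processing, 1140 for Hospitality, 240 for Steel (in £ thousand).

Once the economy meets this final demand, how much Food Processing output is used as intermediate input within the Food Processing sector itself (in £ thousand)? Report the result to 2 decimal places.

I − A =
  [   0.80     0.00    -0.35]
  [  -0.40     1.00    -0.10]
  [  -0.30    -0.10     0.85]
Cofactors of I−A, C_ij = (−1)^(i+j)·(minor ij) (rows/columns in the sector order above):
  C_11 = (1.00)(0.85) − (-0.10)(-0.10) = 0.8400
  C_12 = −[(-0.40)(0.85) − (-0.10)(-0.30)] = 0.3700
  C_13 = (-0.40)(-0.10) − (1.00)(-0.30) = 0.3400
  C_21 = −[(0.00)(0.85) − (-0.35)(-0.10)] = 0.0350
  C_22 = (0.80)(0.85) − (-0.35)(-0.30) = 0.5750
  C_23 = −[(0.80)(-0.10) − (0.00)(-0.30)] = 0.0800
  C_31 = (0.00)(-0.10) − (-0.35)(1.00) = 0.3500
  C_32 = −[(0.80)(-0.10) − (-0.35)(-0.40)] = 0.2200
  C_33 = (0.80)(1.00) − (0.00)(-0.40) = 0.8000
det(I−A) = Σ_j (I−A)_1j·C_1j = (0.80)(0.8400) + (0.00)(0.3700) + (-0.35)(0.3400) = 0.5530
adj(I−A) = Cᵀ =
  [ 0.8400   0.0350   0.3500]
  [ 0.3700   0.5750   0.2200]
  [ 0.3400   0.0800   0.8000]
(I − A)⁻¹ = adj(I−A) / det(I−A) ≈
  [   1.5190     0.0633     0.6329]
  [   0.6691     1.0398     0.3978]
  [   0.6148     0.1447     1.4467]
First solve x = (I − A)⁻¹ d = adj(I−A)·d / det(I−A); in particular x_F = (0.8400·940 + 0.0350·1140 + 0.3500·240) / 0.5530 = 913.50 / 0.5530 ≈ 1651.8987.
Intermediate flow from F to F: z_FF = a_FF · x_F = 0.20 × 913.50 / 0.5530 = 182.70 / 0.5530 ≈ 330.38.

z_FF = 330.38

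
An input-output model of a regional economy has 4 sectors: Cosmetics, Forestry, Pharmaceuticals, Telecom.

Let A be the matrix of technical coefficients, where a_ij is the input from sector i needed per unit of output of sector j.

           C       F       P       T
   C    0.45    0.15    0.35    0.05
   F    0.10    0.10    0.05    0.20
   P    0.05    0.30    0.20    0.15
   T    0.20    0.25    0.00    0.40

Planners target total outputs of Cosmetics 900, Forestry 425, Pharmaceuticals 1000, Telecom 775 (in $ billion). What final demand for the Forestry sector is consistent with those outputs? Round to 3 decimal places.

I − A =
  [   0.55    -0.15    -0.35    -0.05]
  [  -0.10     0.90    -0.05    -0.20]
  [  -0.05    -0.30     0.80    -0.15]
  [  -0.20    -0.25     0.00     0.60]
d = (I − A) x:
  d_C = (+0.55)·900 + (-0.15)·425 + (-0.35)·1000 + (-0.05)·775 = 42.500
  d_F = (-0.10)·900 + (+0.90)·425 + (-0.05)·1000 + (-0.20)·775 = 87.500
  d_P = (-0.05)·900 + (-0.30)·425 + (+0.80)·1000 + (-0.15)·775 = 511.250
  d_T = (-0.20)·900 + (-0.25)·425 + (+0.00)·1000 + (+0.60)·775 = 178.750

d_F = 87.500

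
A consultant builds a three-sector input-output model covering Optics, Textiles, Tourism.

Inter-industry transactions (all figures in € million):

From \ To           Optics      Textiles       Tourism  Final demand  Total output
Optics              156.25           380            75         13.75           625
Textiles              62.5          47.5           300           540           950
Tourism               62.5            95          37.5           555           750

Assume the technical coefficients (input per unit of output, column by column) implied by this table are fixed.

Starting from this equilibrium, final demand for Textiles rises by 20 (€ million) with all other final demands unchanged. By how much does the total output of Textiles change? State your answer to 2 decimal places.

Δx_2 = 24.13

Technical coefficients a_ij = z_ij / X_j:
  a_11 = 156.25/625 = 0.25, a_21 = 62.5/625 = 0.10, a_31 = 62.5/625 = 0.10
  a_12 = 380/950 = 0.40, a_22 = 47.5/950 = 0.05, a_32 = 95/950 = 0.10
  a_13 = 75/750 = 0.10, a_23 = 300/750 = 0.40, a_33 = 37.5/750 = 0.05
I − A =
  [   0.75    -0.40    -0.10]
  [  -0.10     0.95    -0.40]
  [  -0.10    -0.10     0.95]
Cofactors of I−A, C_ij = (−1)^(i+j)·(minor ij) (rows/columns in the sector order above):
  C_11 = (0.95)(0.95) − (-0.40)(-0.10) = 0.8625
  C_12 = −[(-0.10)(0.95) − (-0.40)(-0.10)] = 0.1350
  C_13 = (-0.10)(-0.10) − (0.95)(-0.10) = 0.1050
  C_21 = −[(-0.40)(0.95) − (-0.10)(-0.10)] = 0.3900
  C_22 = (0.75)(0.95) − (-0.10)(-0.10) = 0.7025
  C_23 = −[(0.75)(-0.10) − (-0.40)(-0.10)] = 0.1150
  C_31 = (-0.40)(-0.40) − (-0.10)(0.95) = 0.2550
  C_32 = −[(0.75)(-0.40) − (-0.10)(-0.10)] = 0.3100
  C_33 = (0.75)(0.95) − (-0.40)(-0.10) = 0.6725
det(I−A) = Σ_j (I−A)_1j·C_1j = (0.75)(0.8625) + (-0.40)(0.1350) + (-0.10)(0.1050) = 0.582375
adj(I−A) = Cᵀ =
  [ 0.8625   0.3900   0.2550]
  [ 0.1350   0.7025   0.3100]
  [ 0.1050   0.1150   0.6725]
(I − A)⁻¹ = adj(I−A) / det(I−A) ≈
  [   1.4810     0.6697     0.4379]
  [   0.2318     1.2063     0.5323]
  [   0.1803     0.1975     1.1548]
Δx = (I − A)⁻¹ Δd with Δd having +20 in the Textiles component and 0 elsewhere.
So Δx_2 = L_22 · (+20), where L_22 = adj(I−A)_22 / det(I−A) = 0.7025 / 0.582375.
Δx_2 = 0.7025 × (+20) / 0.582375 = 14.05 / 0.582375 ≈ 24.13.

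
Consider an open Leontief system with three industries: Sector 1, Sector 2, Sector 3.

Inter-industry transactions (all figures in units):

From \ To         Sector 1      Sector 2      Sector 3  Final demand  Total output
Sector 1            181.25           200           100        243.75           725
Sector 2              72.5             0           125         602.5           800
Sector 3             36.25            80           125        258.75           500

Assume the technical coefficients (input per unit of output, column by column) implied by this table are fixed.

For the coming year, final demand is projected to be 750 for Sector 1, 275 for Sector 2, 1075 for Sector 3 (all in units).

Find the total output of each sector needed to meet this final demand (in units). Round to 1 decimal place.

x_1 = 1731.8, x_2 = 864.2, x_3 = 1664.0

Technical coefficients a_ij = z_ij / X_j:
  a_11 = 181.25/725 = 0.25, a_21 = 72.5/725 = 0.10, a_31 = 36.25/725 = 0.05
  a_12 = 200/800 = 0.25, a_22 = 0/800 = 0.00, a_32 = 80/800 = 0.10
  a_13 = 100/500 = 0.20, a_23 = 125/500 = 0.25, a_33 = 125/500 = 0.25
I − A =
  [   0.75    -0.25    -0.20]
  [  -0.10     1.00    -0.25]
  [  -0.05    -0.10     0.75]
Cofactors of I−A, C_ij = (−1)^(i+j)·(minor ij) (rows/columns in the sector order above):
  C_11 = (1.00)(0.75) − (-0.25)(-0.10) = 0.7250
  C_12 = −[(-0.10)(0.75) − (-0.25)(-0.05)] = 0.0875
  C_13 = (-0.10)(-0.10) − (1.00)(-0.05) = 0.0600
  C_21 = −[(-0.25)(0.75) − (-0.20)(-0.10)] = 0.2075
  C_22 = (0.75)(0.75) − (-0.20)(-0.05) = 0.5525
  C_23 = −[(0.75)(-0.10) − (-0.25)(-0.05)] = 0.0875
  C_31 = (-0.25)(-0.25) − (-0.20)(1.00) = 0.2625
  C_32 = −[(0.75)(-0.25) − (-0.20)(-0.10)] = 0.2075
  C_33 = (0.75)(1.00) − (-0.25)(-0.10) = 0.7250
det(I−A) = Σ_j (I−A)_1j·C_1j = (0.75)(0.7250) + (-0.25)(0.0875) + (-0.20)(0.0600) = 0.509875
adj(I−A) = Cᵀ =
  [ 0.7250   0.2075   0.2625]
  [ 0.0875   0.5525   0.2075]
  [ 0.0600   0.0875   0.7250]
(I − A)⁻¹ = adj(I−A) / det(I−A) ≈
  [   1.4219     0.4070     0.5148]
  [   0.1716     1.0836     0.4070]
  [   0.1177     0.1716     1.4219]
x = (I − A)⁻¹ d = adj(I−A)·d / det(I−A), with det(I−A) = 0.509875:
  x_1 = (0.7250·750 + 0.2075·275 + 0.2625·1075) / 0.509875 = 883.00 / 0.509875 ≈ 1731.8
  x_2 = (0.0875·750 + 0.5525·275 + 0.2075·1075) / 0.509875 = 440.625 / 0.509875 ≈ 864.2
  x_3 = (0.0600·750 + 0.0875·275 + 0.7250·1075) / 0.509875 = 848.4375 / 0.509875 ≈ 1664.0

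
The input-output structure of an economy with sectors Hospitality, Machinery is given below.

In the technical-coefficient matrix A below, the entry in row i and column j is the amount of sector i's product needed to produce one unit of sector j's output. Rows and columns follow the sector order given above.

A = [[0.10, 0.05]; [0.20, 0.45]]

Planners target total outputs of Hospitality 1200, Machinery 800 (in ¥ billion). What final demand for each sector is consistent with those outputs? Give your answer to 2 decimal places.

I − A =
  [   0.90    -0.05]
  [  -0.20     0.55]
d = (I − A) x:
  d_H = (+0.90)·1200 + (-0.05)·800 = 1040.00
  d_M = (-0.20)·1200 + (+0.55)·800 = 200.00

d_H = 1040.00, d_M = 200.00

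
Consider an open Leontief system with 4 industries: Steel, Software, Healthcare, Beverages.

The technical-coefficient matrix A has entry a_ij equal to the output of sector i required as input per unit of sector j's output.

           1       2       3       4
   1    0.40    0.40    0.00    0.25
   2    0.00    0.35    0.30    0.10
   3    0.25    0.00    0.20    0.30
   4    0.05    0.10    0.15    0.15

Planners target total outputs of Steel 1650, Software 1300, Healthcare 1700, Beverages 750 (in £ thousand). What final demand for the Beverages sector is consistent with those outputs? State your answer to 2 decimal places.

d_4 = 170.00

I − A =
  [   0.60    -0.40     0.00    -0.25]
  [   0.00     0.65    -0.30    -0.10]
  [  -0.25     0.00     0.80    -0.30]
  [  -0.05    -0.10    -0.15     0.85]
d = (I − A) x:
  d_1 = (+0.60)·1650 + (-0.40)·1300 + (+0.00)·1700 + (-0.25)·750 = 282.50
  d_2 = (+0.00)·1650 + (+0.65)·1300 + (-0.30)·1700 + (-0.10)·750 = 260.00
  d_3 = (-0.25)·1650 + (+0.00)·1300 + (+0.80)·1700 + (-0.30)·750 = 722.50
  d_4 = (-0.05)·1650 + (-0.10)·1300 + (-0.15)·1700 + (+0.85)·750 = 170.00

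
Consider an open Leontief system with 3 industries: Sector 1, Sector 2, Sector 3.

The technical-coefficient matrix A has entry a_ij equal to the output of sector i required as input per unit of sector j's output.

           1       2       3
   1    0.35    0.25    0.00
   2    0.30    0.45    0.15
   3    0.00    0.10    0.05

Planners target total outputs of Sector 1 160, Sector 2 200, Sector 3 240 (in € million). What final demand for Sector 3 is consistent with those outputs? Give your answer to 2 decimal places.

I − A =
  [   0.65    -0.25     0.00]
  [  -0.30     0.55    -0.15]
  [   0.00    -0.10     0.95]
d = (I − A) x:
  d_1 = (+0.65)·160 + (-0.25)·200 + (+0.00)·240 = 54.00
  d_2 = (-0.30)·160 + (+0.55)·200 + (-0.15)·240 = 26.00
  d_3 = (+0.00)·160 + (-0.10)·200 + (+0.95)·240 = 208.00

d_3 = 208.00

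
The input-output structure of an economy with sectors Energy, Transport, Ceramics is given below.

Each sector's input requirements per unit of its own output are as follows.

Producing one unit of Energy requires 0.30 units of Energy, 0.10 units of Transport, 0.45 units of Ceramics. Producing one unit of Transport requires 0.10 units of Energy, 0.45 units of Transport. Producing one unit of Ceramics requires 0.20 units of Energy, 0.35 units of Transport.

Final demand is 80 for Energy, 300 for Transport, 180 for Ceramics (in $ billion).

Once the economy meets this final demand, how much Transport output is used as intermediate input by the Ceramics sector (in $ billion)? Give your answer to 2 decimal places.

I − A =
  [   0.70    -0.10    -0.20]
  [  -0.10     0.55    -0.35]
  [  -0.45     0.00     1.00]
Cofactors of I−A, C_ij = (−1)^(i+j)·(minor ij) (rows/columns in the sector order above):
  C_11 = (0.55)(1.00) − (-0.35)(0.00) = 0.5500
  C_12 = −[(-0.10)(1.00) − (-0.35)(-0.45)] = 0.2575
  C_13 = (-0.10)(0.00) − (0.55)(-0.45) = 0.2475
  C_21 = −[(-0.10)(1.00) − (-0.20)(0.00)] = 0.1000
  C_22 = (0.70)(1.00) − (-0.20)(-0.45) = 0.6100
  C_23 = −[(0.70)(0.00) − (-0.10)(-0.45)] = 0.0450
  C_31 = (-0.10)(-0.35) − (-0.20)(0.55) = 0.1450
  C_32 = −[(0.70)(-0.35) − (-0.20)(-0.10)] = 0.2650
  C_33 = (0.70)(0.55) − (-0.10)(-0.10) = 0.3750
det(I−A) = Σ_j (I−A)_1j·C_1j = (0.70)(0.5500) + (-0.10)(0.2575) + (-0.20)(0.2475) = 0.30975
adj(I−A) = Cᵀ =
  [ 0.5500   0.1000   0.1450]
  [ 0.2575   0.6100   0.2650]
  [ 0.2475   0.0450   0.3750]
(I − A)⁻¹ = adj(I−A) / det(I−A) ≈
  [   1.7756     0.3228     0.4681]
  [   0.8313     1.9693     0.8555]
  [   0.7990     0.1453     1.2107]
First solve x = (I − A)⁻¹ d = adj(I−A)·d / det(I−A); in particular x_C = (0.2475·80 + 0.0450·300 + 0.3750·180) / 0.30975 = 100.80 / 0.30975 ≈ 325.4237.
Intermediate flow from T to C: z_TC = a_TC · x_C = 0.35 × 100.80 / 0.30975 = 35.28 / 0.30975 ≈ 113.90.

z_TC = 113.90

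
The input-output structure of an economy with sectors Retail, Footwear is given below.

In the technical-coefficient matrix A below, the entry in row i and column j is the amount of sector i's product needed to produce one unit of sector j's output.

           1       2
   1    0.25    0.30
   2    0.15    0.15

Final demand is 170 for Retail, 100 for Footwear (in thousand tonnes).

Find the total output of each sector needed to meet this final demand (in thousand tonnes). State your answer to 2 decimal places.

I − A =
  [   0.75    -0.30]
  [  -0.15     0.85]
det(I−A) = (0.75)(0.85) − (-0.30)(-0.15) = 0.5925
adj(I−A) = [[0.85, 0.30], [0.15, 0.75]]
(I − A)⁻¹ = adj(I−A) / det(I−A) ≈
  [   1.4346     0.5063]
  [   0.2532     1.2658]
x = (I − A)⁻¹ d = adj(I−A)·d / det(I−A), with det(I−A) = 0.5925:
  x_1 = (0.85·170 + 0.30·100) / 0.5925 = 174.50 / 0.5925 ≈ 294.51
  x_2 = (0.15·170 + 0.75·100) / 0.5925 = 100.50 / 0.5925 ≈ 169.62

x_1 = 294.51, x_2 = 169.62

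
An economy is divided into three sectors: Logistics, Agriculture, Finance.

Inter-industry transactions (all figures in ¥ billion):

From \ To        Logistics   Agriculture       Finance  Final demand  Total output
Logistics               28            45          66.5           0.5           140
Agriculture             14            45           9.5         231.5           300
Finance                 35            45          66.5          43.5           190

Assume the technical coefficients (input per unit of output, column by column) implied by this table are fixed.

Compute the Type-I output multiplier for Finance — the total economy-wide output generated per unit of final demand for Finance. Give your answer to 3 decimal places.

Technical coefficients a_ij = z_ij / X_j:
  a_LL = 28/140 = 0.20, a_AL = 14/140 = 0.10, a_FL = 35/140 = 0.25
  a_LA = 45/300 = 0.15, a_AA = 45/300 = 0.15, a_FA = 45/300 = 0.15
  a_LF = 66.5/190 = 0.35, a_AF = 9.5/190 = 0.05, a_FF = 66.5/190 = 0.35
I − A =
  [   0.80    -0.15    -0.35]
  [  -0.10     0.85    -0.05]
  [  -0.25    -0.15     0.65]
Cofactors of I−A, C_ij = (−1)^(i+j)·(minor ij) (rows/columns in the sector order above):
  C_11 = (0.85)(0.65) − (-0.05)(-0.15) = 0.5450
  C_12 = −[(-0.10)(0.65) − (-0.05)(-0.25)] = 0.0775
  C_13 = (-0.10)(-0.15) − (0.85)(-0.25) = 0.2275
  C_21 = −[(-0.15)(0.65) − (-0.35)(-0.15)] = 0.1500
  C_22 = (0.80)(0.65) − (-0.35)(-0.25) = 0.4325
  C_23 = −[(0.80)(-0.15) − (-0.15)(-0.25)] = 0.1575
  C_31 = (-0.15)(-0.05) − (-0.35)(0.85) = 0.3050
  C_32 = −[(0.80)(-0.05) − (-0.35)(-0.10)] = 0.0750
  C_33 = (0.80)(0.85) − (-0.15)(-0.10) = 0.6650
det(I−A) = Σ_j (I−A)_1j·C_1j = (0.80)(0.5450) + (-0.15)(0.0775) + (-0.35)(0.2275) = 0.34475
adj(I−A) = Cᵀ =
  [ 0.5450   0.1500   0.3050]
  [ 0.0775   0.4325   0.0750]
  [ 0.2275   0.1575   0.6650]
(I − A)⁻¹ = adj(I−A) / det(I−A) ≈
  [   1.5809     0.4351     0.8847]
  [   0.2248     1.2545     0.2175]
  [   0.6599     0.4569     1.9289]
The output multiplier for sector j is the column-j sum of the Leontief inverse (I − A)⁻¹ = adj(I−A) / det(I−A).
Column F of adj(I−A): (0.3050, 0.0750, 0.6650); det(I−A) = 0.34475.
m_F = (0.3050 + 0.0750 + 0.6650) / 0.34475 = 1.045 / 0.34475 ≈ 3.031.

m_F = 3.031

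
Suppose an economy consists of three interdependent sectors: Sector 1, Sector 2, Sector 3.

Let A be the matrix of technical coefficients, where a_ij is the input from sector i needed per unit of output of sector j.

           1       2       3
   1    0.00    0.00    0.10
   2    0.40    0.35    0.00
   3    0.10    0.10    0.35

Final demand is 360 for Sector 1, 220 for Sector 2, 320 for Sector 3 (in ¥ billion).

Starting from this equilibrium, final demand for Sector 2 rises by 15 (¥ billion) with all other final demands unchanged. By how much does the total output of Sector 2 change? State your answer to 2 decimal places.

I − A =
  [   1.00     0.00    -0.10]
  [  -0.40     0.65     0.00]
  [  -0.10    -0.10     0.65]
Cofactors of I−A, C_ij = (−1)^(i+j)·(minor ij) (rows/columns in the sector order above):
  C_11 = (0.65)(0.65) − (0.00)(-0.10) = 0.4225
  C_12 = −[(-0.40)(0.65) − (0.00)(-0.10)] = 0.2600
  C_13 = (-0.40)(-0.10) − (0.65)(-0.10) = 0.1050
  C_21 = −[(0.00)(0.65) − (-0.10)(-0.10)] = 0.0100
  C_22 = (1.00)(0.65) − (-0.10)(-0.10) = 0.6400
  C_23 = −[(1.00)(-0.10) − (0.00)(-0.10)] = 0.1000
  C_31 = (0.00)(0.00) − (-0.10)(0.65) = 0.0650
  C_32 = −[(1.00)(0.00) − (-0.10)(-0.40)] = 0.0400
  C_33 = (1.00)(0.65) − (0.00)(-0.40) = 0.6500
det(I−A) = Σ_j (I−A)_1j·C_1j = (1.00)(0.4225) + (0.00)(0.2600) + (-0.10)(0.1050) = 0.4120
adj(I−A) = Cᵀ =
  [ 0.4225   0.0100   0.0650]
  [ 0.2600   0.6400   0.0400]
  [ 0.1050   0.1000   0.6500]
(I − A)⁻¹ = adj(I−A) / det(I−A) ≈
  [   1.0255     0.0243     0.1578]
  [   0.6311     1.5534     0.0971]
  [   0.2549     0.2427     1.5777]
Δx = (I − A)⁻¹ Δd with Δd having +15 in the Sector 2 component and 0 elsewhere.
So Δx_2 = L_22 · (+15), where L_22 = adj(I−A)_22 / det(I−A) = 0.6400 / 0.4120.
Δx_2 = 0.6400 × (+15) / 0.4120 = 9.60 / 0.4120 ≈ 23.30.

Δx_2 = 23.30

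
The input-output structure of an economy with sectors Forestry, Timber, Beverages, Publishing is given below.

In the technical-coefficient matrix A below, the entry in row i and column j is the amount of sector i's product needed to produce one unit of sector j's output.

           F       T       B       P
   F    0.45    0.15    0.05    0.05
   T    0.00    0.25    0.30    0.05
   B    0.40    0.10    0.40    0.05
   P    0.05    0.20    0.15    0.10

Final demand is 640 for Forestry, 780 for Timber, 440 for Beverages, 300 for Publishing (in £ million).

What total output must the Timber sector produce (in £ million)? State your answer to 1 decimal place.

x_T = 2182.2

I − A =
  [   0.55    -0.15    -0.05    -0.05]
  [   0.00     0.75    -0.30    -0.05]
  [  -0.40    -0.10     0.60    -0.05]
  [  -0.05    -0.20    -0.15     0.90]
Compute the cofactors C_ij = (−1)^(i+j)·(3×3 minor ij) of I−A; the adjugate is their transpose:
adj(I−A) = Cᵀ =
  [ 0.362625   0.091625   0.083500   0.029875]
  [ 0.113250   0.270250   0.152000   0.029750]
  [ 0.268125   0.113125   0.363500   0.041375]
  [ 0.090000   0.084000   0.099000   0.198000]
det(I−A) = Σ_j (I−A)_1j·C_1j = (0.55)(0.362625) + (-0.15)(0.113250) + (-0.05)(0.268125) + (-0.05)(0.090000) = 0.16455
(I − A)⁻¹ = adj(I−A) / det(I−A) ≈
  [   2.2037     0.5568     0.5074     0.1816]
  [   0.6882     1.6424     0.9237     0.1808]
  [   1.6294     0.6875     2.2091     0.2514]
  [   0.5469     0.5105     0.6016     1.2033]
x = (I − A)⁻¹ d = adj(I−A)·d / det(I−A), with det(I−A) = 0.16455:
  x_F = (0.362625·640 + 0.091625·780 + 0.083500·440 + 0.029875·300) / 0.16455 = 349.25 / 0.16455 ≈ 2122.5
  x_T = (0.113250·640 + 0.270250·780 + 0.152000·440 + 0.029750·300) / 0.16455 = 359.08 / 0.16455 ≈ 2182.2
  x_B = (0.268125·640 + 0.113125·780 + 0.363500·440 + 0.041375·300) / 0.16455 = 432.19 / 0.16455 ≈ 2626.5
  x_P = (0.090000·640 + 0.084000·780 + 0.099000·440 + 0.198000·300) / 0.16455 = 226.08 / 0.16455 ≈ 1373.9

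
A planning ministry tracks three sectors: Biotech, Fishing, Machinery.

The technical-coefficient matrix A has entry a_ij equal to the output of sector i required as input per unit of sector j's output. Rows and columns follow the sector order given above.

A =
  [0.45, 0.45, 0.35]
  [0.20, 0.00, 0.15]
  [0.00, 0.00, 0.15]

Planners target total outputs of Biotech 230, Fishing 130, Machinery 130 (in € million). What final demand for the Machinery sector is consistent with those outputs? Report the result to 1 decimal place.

I − A =
  [   0.55    -0.45    -0.35]
  [  -0.20     1.00    -0.15]
  [   0.00     0.00     0.85]
d = (I − A) x:
  d_B = (+0.55)·230 + (-0.45)·130 + (-0.35)·130 = 22.5
  d_F = (-0.20)·230 + (+1.00)·130 + (-0.15)·130 = 64.5
  d_M = (+0.00)·230 + (+0.00)·130 + (+0.85)·130 = 110.5

d_M = 110.5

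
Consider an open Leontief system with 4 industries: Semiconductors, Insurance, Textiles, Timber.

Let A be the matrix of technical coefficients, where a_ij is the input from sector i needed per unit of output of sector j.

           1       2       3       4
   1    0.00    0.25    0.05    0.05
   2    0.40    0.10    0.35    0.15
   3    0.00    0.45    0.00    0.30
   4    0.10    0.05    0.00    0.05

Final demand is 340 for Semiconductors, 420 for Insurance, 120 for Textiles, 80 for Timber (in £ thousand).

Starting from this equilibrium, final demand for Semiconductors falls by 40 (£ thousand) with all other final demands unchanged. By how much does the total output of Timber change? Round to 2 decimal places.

I − A =
  [   1.00    -0.25    -0.05    -0.05]
  [  -0.40     0.90    -0.35    -0.15]
  [   0.00    -0.45     1.00    -0.30]
  [  -0.10    -0.05     0.00     0.95]
Compute the cofactors C_ij = (−1)^(i+j)·(3×3 minor ij) of I−A; the adjugate is their transpose:
adj(I−A) = Cᵀ =
  [ 0.692625   0.262125   0.126375   0.117750]
  [ 0.405500   0.943500   0.350500   0.281000]
  [ 0.210750   0.447750   0.743250   0.316500]
  [ 0.094250   0.077250   0.031750   0.633500]
det(I−A) = Σ_j (I−A)_1j·C_1j = (1.00)(0.692625) + (-0.25)(0.405500) + (-0.05)(0.210750) + (-0.05)(0.094250) = 0.5760
(I − A)⁻¹ = adj(I−A) / det(I−A) ≈
  [   1.2025     0.4551     0.2194     0.2044]
  [   0.7040     1.6380     0.6085     0.4878]
  [   0.3659     0.7773     1.2904     0.5495]
  [   0.1636     0.1341     0.0551     1.0998]
Δx = (I − A)⁻¹ Δd with Δd having -40 in the Semiconductors component and 0 elsewhere.
So Δx_4 = L_41 · (-40), where L_41 = adj(I−A)_41 / det(I−A) = 0.094250 / 0.5760.
Δx_4 = 0.094250 × (-40) / 0.5760 = -3.77 / 0.5760 ≈ -6.55.

Δx_4 = -6.55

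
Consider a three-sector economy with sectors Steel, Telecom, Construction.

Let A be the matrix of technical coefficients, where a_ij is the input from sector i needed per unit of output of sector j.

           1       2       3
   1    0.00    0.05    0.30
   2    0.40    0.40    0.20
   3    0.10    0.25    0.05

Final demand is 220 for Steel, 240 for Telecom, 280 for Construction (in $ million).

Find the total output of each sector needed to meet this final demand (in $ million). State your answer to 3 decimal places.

I − A =
  [   1.00    -0.05    -0.30]
  [  -0.40     0.60    -0.20]
  [  -0.10    -0.25     0.95]
Cofactors of I−A, C_ij = (−1)^(i+j)·(minor ij) (rows/columns in the sector order above):
  C_11 = (0.60)(0.95) − (-0.20)(-0.25) = 0.5200
  C_12 = −[(-0.40)(0.95) − (-0.20)(-0.10)] = 0.4000
  C_13 = (-0.40)(-0.25) − (0.60)(-0.10) = 0.1600
  C_21 = −[(-0.05)(0.95) − (-0.30)(-0.25)] = 0.1225
  C_22 = (1.00)(0.95) − (-0.30)(-0.10) = 0.9200
  C_23 = −[(1.00)(-0.25) − (-0.05)(-0.10)] = 0.2550
  C_31 = (-0.05)(-0.20) − (-0.30)(0.60) = 0.1900
  C_32 = −[(1.00)(-0.20) − (-0.30)(-0.40)] = 0.3200
  C_33 = (1.00)(0.60) − (-0.05)(-0.40) = 0.5800
det(I−A) = Σ_j (I−A)_1j·C_1j = (1.00)(0.5200) + (-0.05)(0.4000) + (-0.30)(0.1600) = 0.4520
adj(I−A) = Cᵀ =
  [ 0.5200   0.1225   0.1900]
  [ 0.4000   0.9200   0.3200]
  [ 0.1600   0.2550   0.5800]
(I − A)⁻¹ = adj(I−A) / det(I−A) ≈
  [   1.1504     0.2710     0.4204]
  [   0.8850     2.0354     0.7080]
  [   0.3540     0.5642     1.2832]
x = (I − A)⁻¹ d = adj(I−A)·d / det(I−A), with det(I−A) = 0.4520:
  x_1 = (0.5200·220 + 0.1225·240 + 0.1900·280) / 0.4520 = 197.00 / 0.4520 ≈ 435.841
  x_2 = (0.4000·220 + 0.9200·240 + 0.3200·280) / 0.4520 = 398.40 / 0.4520 ≈ 881.416
  x_3 = (0.1600·220 + 0.2550·240 + 0.5800·280) / 0.4520 = 258.80 / 0.4520 ≈ 572.566

x_1 = 435.841, x_2 = 881.416, x_3 = 572.566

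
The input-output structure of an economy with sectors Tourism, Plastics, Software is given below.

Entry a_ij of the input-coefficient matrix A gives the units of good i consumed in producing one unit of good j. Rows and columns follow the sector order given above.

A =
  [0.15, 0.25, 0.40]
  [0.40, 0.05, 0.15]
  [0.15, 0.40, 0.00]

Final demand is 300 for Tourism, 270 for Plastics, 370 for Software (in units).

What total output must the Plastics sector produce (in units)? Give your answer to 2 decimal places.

x_2 = 842.51

I − A =
  [   0.85    -0.25    -0.40]
  [  -0.40     0.95    -0.15]
  [  -0.15    -0.40     1.00]
Cofactors of I−A, C_ij = (−1)^(i+j)·(minor ij) (rows/columns in the sector order above):
  C_11 = (0.95)(1.00) − (-0.15)(-0.40) = 0.8900
  C_12 = −[(-0.40)(1.00) − (-0.15)(-0.15)] = 0.4225
  C_13 = (-0.40)(-0.40) − (0.95)(-0.15) = 0.3025
  C_21 = −[(-0.25)(1.00) − (-0.40)(-0.40)] = 0.4100
  C_22 = (0.85)(1.00) − (-0.40)(-0.15) = 0.7900
  C_23 = −[(0.85)(-0.40) − (-0.25)(-0.15)] = 0.3775
  C_31 = (-0.25)(-0.15) − (-0.40)(0.95) = 0.4175
  C_32 = −[(0.85)(-0.15) − (-0.40)(-0.40)] = 0.2875
  C_33 = (0.85)(0.95) − (-0.25)(-0.40) = 0.7075
det(I−A) = Σ_j (I−A)_1j·C_1j = (0.85)(0.8900) + (-0.25)(0.4225) + (-0.40)(0.3025) = 0.529875
adj(I−A) = Cᵀ =
  [ 0.8900   0.4100   0.4175]
  [ 0.4225   0.7900   0.2875]
  [ 0.3025   0.3775   0.7075]
(I − A)⁻¹ = adj(I−A) / det(I−A) ≈
  [   1.6796     0.7738     0.7879]
  [   0.7974     1.4909     0.5426]
  [   0.5709     0.7124     1.3352]
x = (I − A)⁻¹ d = adj(I−A)·d / det(I−A), with det(I−A) = 0.529875:
  x_1 = (0.8900·300 + 0.4100·270 + 0.4175·370) / 0.529875 = 532.175 / 0.529875 ≈ 1004.34
  x_2 = (0.4225·300 + 0.7900·270 + 0.2875·370) / 0.529875 = 446.425 / 0.529875 ≈ 842.51
  x_3 = (0.3025·300 + 0.3775·270 + 0.7075·370) / 0.529875 = 454.45 / 0.529875 ≈ 857.66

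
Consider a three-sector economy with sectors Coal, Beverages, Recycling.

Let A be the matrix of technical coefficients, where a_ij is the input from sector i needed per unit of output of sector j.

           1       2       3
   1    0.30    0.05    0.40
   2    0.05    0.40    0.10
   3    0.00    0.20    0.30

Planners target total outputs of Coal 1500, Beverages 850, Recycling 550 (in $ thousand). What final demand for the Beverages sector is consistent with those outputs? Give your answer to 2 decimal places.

d_2 = 380.00

I − A =
  [   0.70    -0.05    -0.40]
  [  -0.05     0.60    -0.10]
  [   0.00    -0.20     0.70]
d = (I − A) x:
  d_1 = (+0.70)·1500 + (-0.05)·850 + (-0.40)·550 = 787.50
  d_2 = (-0.05)·1500 + (+0.60)·850 + (-0.10)·550 = 380.00
  d_3 = (+0.00)·1500 + (-0.20)·850 + (+0.70)·550 = 215.00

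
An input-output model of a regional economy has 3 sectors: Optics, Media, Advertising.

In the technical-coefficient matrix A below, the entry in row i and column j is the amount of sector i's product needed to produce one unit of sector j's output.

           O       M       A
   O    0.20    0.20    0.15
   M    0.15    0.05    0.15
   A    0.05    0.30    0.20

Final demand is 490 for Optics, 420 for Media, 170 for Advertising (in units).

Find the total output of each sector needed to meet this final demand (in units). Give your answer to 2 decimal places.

I − A =
  [   0.80    -0.20    -0.15]
  [  -0.15     0.95    -0.15]
  [  -0.05    -0.30     0.80]
Cofactors of I−A, C_ij = (−1)^(i+j)·(minor ij) (rows/columns in the sector order above):
  C_11 = (0.95)(0.80) − (-0.15)(-0.30) = 0.7150
  C_12 = −[(-0.15)(0.80) − (-0.15)(-0.05)] = 0.1275
  C_13 = (-0.15)(-0.30) − (0.95)(-0.05) = 0.0925
  C_21 = −[(-0.20)(0.80) − (-0.15)(-0.30)] = 0.2050
  C_22 = (0.80)(0.80) − (-0.15)(-0.05) = 0.6325
  C_23 = −[(0.80)(-0.30) − (-0.20)(-0.05)] = 0.2500
  C_31 = (-0.20)(-0.15) − (-0.15)(0.95) = 0.1725
  C_32 = −[(0.80)(-0.15) − (-0.15)(-0.15)] = 0.1425
  C_33 = (0.80)(0.95) − (-0.20)(-0.15) = 0.7300
det(I−A) = Σ_j (I−A)_1j·C_1j = (0.80)(0.7150) + (-0.20)(0.1275) + (-0.15)(0.0925) = 0.532625
adj(I−A) = Cᵀ =
  [ 0.7150   0.2050   0.1725]
  [ 0.1275   0.6325   0.1425]
  [ 0.0925   0.2500   0.7300]
(I − A)⁻¹ = adj(I−A) / det(I−A) ≈
  [   1.3424     0.3849     0.3239]
  [   0.2394     1.1875     0.2675]
  [   0.1737     0.4694     1.3706]
x = (I − A)⁻¹ d = adj(I−A)·d / det(I−A), with det(I−A) = 0.532625:
  x_O = (0.7150·490 + 0.2050·420 + 0.1725·170) / 0.532625 = 465.775 / 0.532625 ≈ 874.49
  x_M = (0.1275·490 + 0.6325·420 + 0.1425·170) / 0.532625 = 352.35 / 0.532625 ≈ 661.53
  x_A = (0.0925·490 + 0.2500·420 + 0.7300·170) / 0.532625 = 274.425 / 0.532625 ≈ 515.23

x_O = 874.49, x_M = 661.53, x_A = 515.23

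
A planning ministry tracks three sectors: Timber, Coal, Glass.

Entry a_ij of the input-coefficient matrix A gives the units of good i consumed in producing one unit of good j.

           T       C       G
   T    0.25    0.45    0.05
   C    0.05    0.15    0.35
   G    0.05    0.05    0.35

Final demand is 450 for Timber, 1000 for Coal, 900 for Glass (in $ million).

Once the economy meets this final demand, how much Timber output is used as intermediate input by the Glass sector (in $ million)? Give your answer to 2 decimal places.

I − A =
  [   0.75    -0.45    -0.05]
  [  -0.05     0.85    -0.35]
  [  -0.05    -0.05     0.65]
Cofactors of I−A, C_ij = (−1)^(i+j)·(minor ij) (rows/columns in the sector order above):
  C_11 = (0.85)(0.65) − (-0.35)(-0.05) = 0.5350
  C_12 = −[(-0.05)(0.65) − (-0.35)(-0.05)] = 0.0500
  C_13 = (-0.05)(-0.05) − (0.85)(-0.05) = 0.0450
  C_21 = −[(-0.45)(0.65) − (-0.05)(-0.05)] = 0.2950
  C_22 = (0.75)(0.65) − (-0.05)(-0.05) = 0.4850
  C_23 = −[(0.75)(-0.05) − (-0.45)(-0.05)] = 0.0600
  C_31 = (-0.45)(-0.35) − (-0.05)(0.85) = 0.2000
  C_32 = −[(0.75)(-0.35) − (-0.05)(-0.05)] = 0.2650
  C_33 = (0.75)(0.85) − (-0.45)(-0.05) = 0.6150
det(I−A) = Σ_j (I−A)_1j·C_1j = (0.75)(0.5350) + (-0.45)(0.0500) + (-0.05)(0.0450) = 0.3765
adj(I−A) = Cᵀ =
  [ 0.5350   0.2950   0.2000]
  [ 0.0500   0.4850   0.2650]
  [ 0.0450   0.0600   0.6150]
(I − A)⁻¹ = adj(I−A) / det(I−A) ≈
  [   1.4210     0.7835     0.5312]
  [   0.1328     1.2882     0.7039]
  [   0.1195     0.1594     1.6335]
First solve x = (I − A)⁻¹ d = adj(I−A)·d / det(I−A); in particular x_G = (0.0450·450 + 0.0600·1000 + 0.6150·900) / 0.3765 = 633.75 / 0.3765 ≈ 1683.2669.
Intermediate flow from T to G: z_TG = a_TG · x_G = 0.05 × 633.75 / 0.3765 = 31.6875 / 0.3765 ≈ 84.16.

z_TG = 84.16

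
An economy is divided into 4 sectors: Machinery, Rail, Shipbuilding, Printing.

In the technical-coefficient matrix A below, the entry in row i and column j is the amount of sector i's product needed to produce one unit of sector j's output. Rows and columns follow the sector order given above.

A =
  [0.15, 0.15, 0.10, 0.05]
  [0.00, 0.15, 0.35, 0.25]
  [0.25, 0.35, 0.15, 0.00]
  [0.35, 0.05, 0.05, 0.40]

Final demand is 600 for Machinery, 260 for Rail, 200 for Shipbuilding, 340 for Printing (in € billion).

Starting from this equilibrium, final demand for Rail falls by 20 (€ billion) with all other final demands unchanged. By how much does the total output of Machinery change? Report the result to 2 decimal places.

Δx_M = -8.14

I − A =
  [   0.85    -0.15    -0.10    -0.05]
  [   0.00     0.85    -0.35    -0.25]
  [  -0.25    -0.35     0.85     0.00]
  [  -0.35    -0.05    -0.05     0.60]
Compute the cofactors C_ij = (−1)^(i+j)·(3×3 minor ij) of I−A; the adjugate is their transpose:
adj(I−A) = Cᵀ =
  [ 0.345000   0.100500   0.086125   0.070625]
  [ 0.130000   0.403000   0.191750   0.178750]
  [ 0.155000   0.195500   0.394875   0.094375]
  [ 0.225000   0.108500   0.099125   0.475625]
det(I−A) = Σ_j (I−A)_1j·C_1j = (0.85)(0.345000) + (-0.15)(0.130000) + (-0.10)(0.155000) + (-0.05)(0.225000) = 0.2470
(I − A)⁻¹ = adj(I−A) / det(I−A) ≈
  [   1.3968     0.4069     0.3487     0.2859]
  [   0.5263     1.6316     0.7763     0.7237]
  [   0.6275     0.7915     1.5987     0.3821]
  [   0.9109     0.4393     0.4013     1.9256]
Δx = (I − A)⁻¹ Δd with Δd having -20 in the Rail component and 0 elsewhere.
So Δx_M = L_MR · (-20), where L_MR = adj(I−A)_MR / det(I−A) = 0.100500 / 0.2470.
Δx_M = 0.100500 × (-20) / 0.2470 = -2.01 / 0.2470 ≈ -8.14.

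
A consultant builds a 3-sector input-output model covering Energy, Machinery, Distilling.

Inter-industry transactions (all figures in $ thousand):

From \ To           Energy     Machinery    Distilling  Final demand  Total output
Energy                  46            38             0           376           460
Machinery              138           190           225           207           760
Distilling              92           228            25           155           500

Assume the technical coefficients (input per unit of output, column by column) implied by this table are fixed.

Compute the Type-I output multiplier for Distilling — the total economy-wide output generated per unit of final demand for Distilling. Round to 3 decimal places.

m_3 = 2.171

Technical coefficients a_ij = z_ij / X_j:
  a_11 = 46/460 = 0.10, a_21 = 138/460 = 0.30, a_31 = 92/460 = 0.20
  a_12 = 38/760 = 0.05, a_22 = 190/760 = 0.25, a_32 = 228/760 = 0.30
  a_13 = 0/500 = 0.00, a_23 = 225/500 = 0.45, a_33 = 25/500 = 0.05
I − A =
  [   0.90    -0.05     0.00]
  [  -0.30     0.75    -0.45]
  [  -0.20    -0.30     0.95]
Cofactors of I−A, C_ij = (−1)^(i+j)·(minor ij) (rows/columns in the sector order above):
  C_11 = (0.75)(0.95) − (-0.45)(-0.30) = 0.5775
  C_12 = −[(-0.30)(0.95) − (-0.45)(-0.20)] = 0.3750
  C_13 = (-0.30)(-0.30) − (0.75)(-0.20) = 0.2400
  C_21 = −[(-0.05)(0.95) − (0.00)(-0.30)] = 0.0475
  C_22 = (0.90)(0.95) − (0.00)(-0.20) = 0.8550
  C_23 = −[(0.90)(-0.30) − (-0.05)(-0.20)] = 0.2800
  C_31 = (-0.05)(-0.45) − (0.00)(0.75) = 0.0225
  C_32 = −[(0.90)(-0.45) − (0.00)(-0.30)] = 0.4050
  C_33 = (0.90)(0.75) − (-0.05)(-0.30) = 0.6600
det(I−A) = Σ_j (I−A)_1j·C_1j = (0.90)(0.5775) + (-0.05)(0.3750) + (0.00)(0.2400) = 0.5010
adj(I−A) = Cᵀ =
  [ 0.5775   0.0475   0.0225]
  [ 0.3750   0.8550   0.4050]
  [ 0.2400   0.2800   0.6600]
(I − A)⁻¹ = adj(I−A) / det(I−A) ≈
  [   1.1527     0.0948     0.0449]
  [   0.7485     1.7066     0.8084]
  [   0.4790     0.5589     1.3174]
The output multiplier for sector j is the column-j sum of the Leontief inverse (I − A)⁻¹ = adj(I−A) / det(I−A).
Column 3 of adj(I−A): (0.0225, 0.4050, 0.6600); det(I−A) = 0.5010.
m_3 = (0.0225 + 0.4050 + 0.6600) / 0.5010 = 1.0875 / 0.5010 ≈ 2.171.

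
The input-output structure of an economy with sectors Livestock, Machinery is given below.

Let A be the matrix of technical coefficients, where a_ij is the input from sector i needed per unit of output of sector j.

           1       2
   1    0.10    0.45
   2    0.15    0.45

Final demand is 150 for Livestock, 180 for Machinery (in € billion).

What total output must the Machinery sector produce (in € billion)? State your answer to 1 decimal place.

x_2 = 431.6

I − A =
  [   0.90    -0.45]
  [  -0.15     0.55]
det(I−A) = (0.90)(0.55) − (-0.45)(-0.15) = 0.4275
adj(I−A) = [[0.55, 0.45], [0.15, 0.90]]
(I − A)⁻¹ = adj(I−A) / det(I−A) ≈
  [   1.2865     1.0526]
  [   0.3509     2.1053]
x = (I − A)⁻¹ d = adj(I−A)·d / det(I−A), with det(I−A) = 0.4275:
  x_1 = (0.55·150 + 0.45·180) / 0.4275 = 163.50 / 0.4275 ≈ 382.5
  x_2 = (0.15·150 + 0.90·180) / 0.4275 = 184.50 / 0.4275 ≈ 431.6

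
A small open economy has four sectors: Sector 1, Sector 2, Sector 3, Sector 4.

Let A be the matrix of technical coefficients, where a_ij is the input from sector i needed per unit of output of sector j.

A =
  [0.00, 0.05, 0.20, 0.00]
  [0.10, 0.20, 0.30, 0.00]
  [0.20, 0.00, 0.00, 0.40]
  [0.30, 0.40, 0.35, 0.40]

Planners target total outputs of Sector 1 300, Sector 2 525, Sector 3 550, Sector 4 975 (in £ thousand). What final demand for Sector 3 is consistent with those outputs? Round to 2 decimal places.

I − A =
  [   1.00    -0.05    -0.20     0.00]
  [  -0.10     0.80    -0.30     0.00]
  [  -0.20     0.00     1.00    -0.40]
  [  -0.30    -0.40    -0.35     0.60]
d = (I − A) x:
  d_1 = (+1.00)·300 + (-0.05)·525 + (-0.20)·550 + (+0.00)·975 = 163.75
  d_2 = (-0.10)·300 + (+0.80)·525 + (-0.30)·550 + (+0.00)·975 = 225.00
  d_3 = (-0.20)·300 + (+0.00)·525 + (+1.00)·550 + (-0.40)·975 = 100.00
  d_4 = (-0.30)·300 + (-0.40)·525 + (-0.35)·550 + (+0.60)·975 = 92.50

d_3 = 100.00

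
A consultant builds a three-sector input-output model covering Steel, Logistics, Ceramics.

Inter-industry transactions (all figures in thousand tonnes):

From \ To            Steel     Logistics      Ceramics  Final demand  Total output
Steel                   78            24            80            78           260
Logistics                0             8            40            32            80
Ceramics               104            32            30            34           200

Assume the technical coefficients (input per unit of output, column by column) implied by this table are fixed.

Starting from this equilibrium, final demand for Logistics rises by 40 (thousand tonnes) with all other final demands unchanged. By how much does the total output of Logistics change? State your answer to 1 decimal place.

Δx_2 = 55.9

Technical coefficients a_ij = z_ij / X_j:
  a_11 = 78/260 = 0.30, a_21 = 0/260 = 0.00, a_31 = 104/260 = 0.40
  a_12 = 24/80 = 0.30, a_22 = 8/80 = 0.10, a_32 = 32/80 = 0.40
  a_13 = 80/200 = 0.40, a_23 = 40/200 = 0.20, a_33 = 30/200 = 0.15
I − A =
  [   0.70    -0.30    -0.40]
  [   0.00     0.90    -0.20]
  [  -0.40    -0.40     0.85]
Cofactors of I−A, C_ij = (−1)^(i+j)·(minor ij) (rows/columns in the sector order above):
  C_11 = (0.90)(0.85) − (-0.20)(-0.40) = 0.6850
  C_12 = −[(0.00)(0.85) − (-0.20)(-0.40)] = 0.0800
  C_13 = (0.00)(-0.40) − (0.90)(-0.40) = 0.3600
  C_21 = −[(-0.30)(0.85) − (-0.40)(-0.40)] = 0.4150
  C_22 = (0.70)(0.85) − (-0.40)(-0.40) = 0.4350
  C_23 = −[(0.70)(-0.40) − (-0.30)(-0.40)] = 0.4000
  C_31 = (-0.30)(-0.20) − (-0.40)(0.90) = 0.4200
  C_32 = −[(0.70)(-0.20) − (-0.40)(0.00)] = 0.1400
  C_33 = (0.70)(0.90) − (-0.30)(0.00) = 0.6300
det(I−A) = Σ_j (I−A)_1j·C_1j = (0.70)(0.6850) + (-0.30)(0.0800) + (-0.40)(0.3600) = 0.3115
adj(I−A) = Cᵀ =
  [ 0.6850   0.4150   0.4200]
  [ 0.0800   0.4350   0.1400]
  [ 0.3600   0.4000   0.6300]
(I − A)⁻¹ = adj(I−A) / det(I−A) ≈
  [   2.1990     1.3323     1.3483]
  [   0.2568     1.3965     0.4494]
  [   1.1557     1.2841     2.0225]
Δx = (I − A)⁻¹ Δd with Δd having +40 in the Logistics component and 0 elsewhere.
So Δx_2 = L_22 · (+40), where L_22 = adj(I−A)_22 / det(I−A) = 0.4350 / 0.3115.
Δx_2 = 0.4350 × (+40) / 0.3115 = 17.40 / 0.3115 ≈ 55.9.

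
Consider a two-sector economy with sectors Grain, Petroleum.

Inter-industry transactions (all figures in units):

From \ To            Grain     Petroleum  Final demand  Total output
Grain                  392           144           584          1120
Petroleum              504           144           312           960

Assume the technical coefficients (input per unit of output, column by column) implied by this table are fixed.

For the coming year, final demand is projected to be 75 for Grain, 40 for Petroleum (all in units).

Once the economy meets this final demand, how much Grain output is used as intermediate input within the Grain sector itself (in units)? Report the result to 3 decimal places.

z_GG = 50.335

Technical coefficients a_ij = z_ij / X_j:
  a_GG = 392/1120 = 0.35, a_PG = 504/1120 = 0.45
  a_GP = 144/960 = 0.15, a_PP = 144/960 = 0.15
I − A =
  [   0.65    -0.15]
  [  -0.45     0.85]
det(I−A) = (0.65)(0.85) − (-0.15)(-0.45) = 0.4850
adj(I−A) = [[0.85, 0.15], [0.45, 0.65]]
(I − A)⁻¹ = adj(I−A) / det(I−A) ≈
  [   1.7526     0.3093]
  [   0.9278     1.3402]
First solve x = (I − A)⁻¹ d = adj(I−A)·d / det(I−A); in particular x_G = (0.85·75 + 0.15·40) / 0.4850 = 69.75 / 0.4850 ≈ 143.81443.
Intermediate flow from G to G: z_GG = a_GG · x_G = 0.35 × 69.75 / 0.4850 = 24.4125 / 0.4850 ≈ 50.335.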